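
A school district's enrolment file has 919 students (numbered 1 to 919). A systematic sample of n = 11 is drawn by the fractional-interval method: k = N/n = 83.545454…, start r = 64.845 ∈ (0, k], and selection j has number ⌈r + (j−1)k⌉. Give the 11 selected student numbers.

65, 149, 232, 316, 400, 483, 567, 650, 734, 817, 901

j=1: r + 0k = 64.845 → ⌈·⌉ = 65
j=2: r + 1k = 148.390454… → ⌈·⌉ = 149
j=3: r + 2k = 231.935909… → ⌈·⌉ = 232
j=4: r + 3k = 315.481363… → ⌈·⌉ = 316
j=5: r + 4k = 399.026818… → ⌈·⌉ = 400
j=6: r + 5k = 482.572272… → ⌈·⌉ = 483
j=7: r + 6k = 566.117727… → ⌈·⌉ = 567
j=8: r + 7k = 649.663181… → ⌈·⌉ = 650
j=9: r + 8k = 733.208636… → ⌈·⌉ = 734
j=10: r + 9k = 816.754090… → ⌈·⌉ = 817
j=11: r + 10k = 900.299545… → ⌈·⌉ = 901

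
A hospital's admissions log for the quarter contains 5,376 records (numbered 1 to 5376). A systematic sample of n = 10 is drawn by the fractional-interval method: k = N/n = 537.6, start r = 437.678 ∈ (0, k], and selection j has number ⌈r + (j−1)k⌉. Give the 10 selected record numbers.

438, 976, 1513, 2051, 2589, 3126, 3664, 4201, 4739, 5277

j=1: r + 0k = 437.678 → ⌈·⌉ = 438
j=2: r + 1k = 975.278 → ⌈·⌉ = 976
j=3: r + 2k = 1512.878 → ⌈·⌉ = 1513
j=4: r + 3k = 2050.478 → ⌈·⌉ = 2051
j=5: r + 4k = 2588.078 → ⌈·⌉ = 2589
j=6: r + 5k = 3125.678 → ⌈·⌉ = 3126
j=7: r + 6k = 3663.278 → ⌈·⌉ = 3664
j=8: r + 7k = 4200.878 → ⌈·⌉ = 4201
j=9: r + 8k = 4738.478 → ⌈·⌉ = 4739
j=10: r + 9k = 5276.078 → ⌈·⌉ = 5277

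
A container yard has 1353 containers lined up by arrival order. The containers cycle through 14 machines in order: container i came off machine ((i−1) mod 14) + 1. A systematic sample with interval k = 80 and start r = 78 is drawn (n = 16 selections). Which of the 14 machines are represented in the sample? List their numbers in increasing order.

2, 4, 6, 8, 10, 12, 14

Consecutive selections differ by k = 80, so their machine numbers differ by 80 mod 14 = 10.
gcd(80, 14) = 2, so the sample visits 14/2 = 7 distinct residues mod 14.
Start 78 is machine 8; the machines hit are 2, 4, 6, 8, 10, 12, 14.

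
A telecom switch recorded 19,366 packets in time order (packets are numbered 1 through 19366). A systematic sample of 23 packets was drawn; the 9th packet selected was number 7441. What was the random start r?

705

k = 19366/23 = 842
r = 7441 − (9−1)×842 = 7441 − 6736 = 705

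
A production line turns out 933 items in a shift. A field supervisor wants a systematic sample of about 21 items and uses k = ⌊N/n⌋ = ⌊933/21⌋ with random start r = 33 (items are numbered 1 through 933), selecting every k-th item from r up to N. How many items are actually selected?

k = ⌊933/21⌋ = 44
Achieved size = ⌊(933 − 33)/44⌋ + 1 = ⌊900/44⌋ + 1 = 20 + 1 = 21
(last selection: 33 + 20×44 = 913 ≤ 933; next would be 957 > 933)

21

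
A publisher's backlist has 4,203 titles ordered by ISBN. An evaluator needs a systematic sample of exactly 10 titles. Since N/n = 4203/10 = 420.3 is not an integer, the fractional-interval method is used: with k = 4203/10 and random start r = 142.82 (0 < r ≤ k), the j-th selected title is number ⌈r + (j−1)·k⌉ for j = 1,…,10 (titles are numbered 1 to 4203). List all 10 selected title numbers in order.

143, 564, 984, 1404, 1825, 2245, 2665, 3085, 3506, 3926

j=1: r + 0k = 142.82 → ⌈·⌉ = 143
j=2: r + 1k = 563.12 → ⌈·⌉ = 564
j=3: r + 2k = 983.42 → ⌈·⌉ = 984
j=4: r + 3k = 1403.72 → ⌈·⌉ = 1404
j=5: r + 4k = 1824.02 → ⌈·⌉ = 1825
j=6: r + 5k = 2244.32 → ⌈·⌉ = 2245
j=7: r + 6k = 2664.62 → ⌈·⌉ = 2665
j=8: r + 7k = 3084.92 → ⌈·⌉ = 3085
j=9: r + 8k = 3505.22 → ⌈·⌉ = 3506
j=10: r + 9k = 3925.52 → ⌈·⌉ = 3926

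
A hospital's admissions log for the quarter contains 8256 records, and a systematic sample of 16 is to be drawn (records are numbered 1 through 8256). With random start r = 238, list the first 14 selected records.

k = N/n = 8256/16 = 516
record 1: 238
record 2: 238 + 516 = 754
record 3: 754 + 516 = 1270
record 4: 1270 + 516 = 1786
record 5: 1786 + 516 = 2302
record 6: 2302 + 516 = 2818
record 7: 2818 + 516 = 3334
record 8: 3334 + 516 = 3850
record 9: 3850 + 516 = 4366
record 10: 4366 + 516 = 4882
record 11: 4882 + 516 = 5398
record 12: 5398 + 516 = 5914
record 13: 5914 + 516 = 6430
record 14: 6430 + 516 = 6946

238, 754, 1270, 1786, 2302, 2818, 3334, 3850, 4366, 4882, 5398, 5914, 6430, 6946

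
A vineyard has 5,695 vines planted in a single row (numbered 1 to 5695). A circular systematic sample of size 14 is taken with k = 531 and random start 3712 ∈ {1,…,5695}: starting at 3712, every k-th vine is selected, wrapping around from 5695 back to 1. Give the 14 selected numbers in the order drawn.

3712, 4243, 4774, 5305, 141, 672, 1203, 1734, 2265, 2796, 3327, 3858, 4389, 4920

Selection 1: 3712
Selection 2: 3712 + 531 = 4243
Selection 3: 4243 + 531 = 4774
Selection 4: 4774 + 531 = 5305
Selection 5: 5305 + 531 = 5836 → 5836 − 5695 = 141
Selection 6: 141 + 531 = 672
Selection 7: 672 + 531 = 1203
Selection 8: 1203 + 531 = 1734
Selection 9: 1734 + 531 = 2265
Selection 10: 2265 + 531 = 2796
Selection 11: 2796 + 531 = 3327
Selection 12: 3327 + 531 = 3858
Selection 13: 3858 + 531 = 4389
Selection 14: 4389 + 531 = 4920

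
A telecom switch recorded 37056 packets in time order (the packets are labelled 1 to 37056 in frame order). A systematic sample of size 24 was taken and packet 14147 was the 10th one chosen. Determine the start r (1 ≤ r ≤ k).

251

k = 37056/24 = 1544
r = 14147 − (10−1)×1544 = 14147 − 13896 = 251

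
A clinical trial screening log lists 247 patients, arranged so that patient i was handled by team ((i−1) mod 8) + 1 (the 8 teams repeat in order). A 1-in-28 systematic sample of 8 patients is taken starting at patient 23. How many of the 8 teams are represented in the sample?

2

Consecutive selections differ by k = 28, so their team numbers differ by 28 mod 8 = 4.
gcd(28, 8) = 4, so the sample visits 8/4 = 2 distinct residues mod 8.
Start 23 is team 7; the teams hit are 3, 7.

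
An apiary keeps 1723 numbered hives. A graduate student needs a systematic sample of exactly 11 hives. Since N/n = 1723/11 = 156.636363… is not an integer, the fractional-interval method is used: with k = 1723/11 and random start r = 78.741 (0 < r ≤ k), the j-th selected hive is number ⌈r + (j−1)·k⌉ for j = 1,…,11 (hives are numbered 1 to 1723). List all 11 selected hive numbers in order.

79, 236, 393, 549, 706, 862, 1019, 1176, 1332, 1489, 1646

j=1: r + 0k = 78.741 → ⌈·⌉ = 79
j=2: r + 1k = 235.377363… → ⌈·⌉ = 236
j=3: r + 2k = 392.013727… → ⌈·⌉ = 393
j=4: r + 3k = 548.650090… → ⌈·⌉ = 549
j=5: r + 4k = 705.286454… → ⌈·⌉ = 706
j=6: r + 5k = 861.922818… → ⌈·⌉ = 862
j=7: r + 6k = 1018.559181… → ⌈·⌉ = 1019
j=8: r + 7k = 1175.195545… → ⌈·⌉ = 1176
j=9: r + 8k = 1331.831909… → ⌈·⌉ = 1332
j=10: r + 9k = 1488.468272… → ⌈·⌉ = 1489
j=11: r + 10k = 1645.104636… → ⌈·⌉ = 1646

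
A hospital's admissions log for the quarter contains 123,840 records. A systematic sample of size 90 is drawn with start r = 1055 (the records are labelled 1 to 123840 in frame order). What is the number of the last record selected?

123519

k = 123840/90 = 1376
90th selection = r + (90−1)·k = 1055 + 89×1376 = 1055 + 122464 = 123519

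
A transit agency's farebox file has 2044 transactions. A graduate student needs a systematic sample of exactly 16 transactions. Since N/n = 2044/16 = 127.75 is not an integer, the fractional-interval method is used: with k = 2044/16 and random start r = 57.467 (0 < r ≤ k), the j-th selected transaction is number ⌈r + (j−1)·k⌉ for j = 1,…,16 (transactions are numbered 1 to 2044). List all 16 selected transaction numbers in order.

j=1: r + 0k = 57.467 → ⌈·⌉ = 58
j=2: r + 1k = 185.217 → ⌈·⌉ = 186
j=3: r + 2k = 312.967 → ⌈·⌉ = 313
j=4: r + 3k = 440.717 → ⌈·⌉ = 441
j=5: r + 4k = 568.467 → ⌈·⌉ = 569
j=6: r + 5k = 696.217 → ⌈·⌉ = 697
j=7: r + 6k = 823.967 → ⌈·⌉ = 824
j=8: r + 7k = 951.717 → ⌈·⌉ = 952
j=9: r + 8k = 1079.467 → ⌈·⌉ = 1080
j=10: r + 9k = 1207.217 → ⌈·⌉ = 1208
j=11: r + 10k = 1334.967 → ⌈·⌉ = 1335
j=12: r + 11k = 1462.717 → ⌈·⌉ = 1463
j=13: r + 12k = 1590.467 → ⌈·⌉ = 1591
j=14: r + 13k = 1718.217 → ⌈·⌉ = 1719
j=15: r + 14k = 1845.967 → ⌈·⌉ = 1846
j=16: r + 15k = 1973.717 → ⌈·⌉ = 1974

58, 186, 313, 441, 569, 697, 824, 952, 1080, 1208, 1335, 1463, 1591, 1719, 1846, 1974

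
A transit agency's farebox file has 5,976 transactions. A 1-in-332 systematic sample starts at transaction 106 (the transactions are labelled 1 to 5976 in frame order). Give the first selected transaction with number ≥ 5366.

5418

k = 332
Steps past start: ⌈(5366 − 106)/332⌉ = ⌈5260/332⌉ = 16
Selected transaction: 106 + 16×332 = 5418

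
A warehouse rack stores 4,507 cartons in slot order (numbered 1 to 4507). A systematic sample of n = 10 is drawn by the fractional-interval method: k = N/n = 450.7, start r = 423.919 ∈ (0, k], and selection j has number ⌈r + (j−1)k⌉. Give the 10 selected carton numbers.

j=1: r + 0k = 423.919 → ⌈·⌉ = 424
j=2: r + 1k = 874.619 → ⌈·⌉ = 875
j=3: r + 2k = 1325.319 → ⌈·⌉ = 1326
j=4: r + 3k = 1776.019 → ⌈·⌉ = 1777
j=5: r + 4k = 2226.719 → ⌈·⌉ = 2227
j=6: r + 5k = 2677.419 → ⌈·⌉ = 2678
j=7: r + 6k = 3128.119 → ⌈·⌉ = 3129
j=8: r + 7k = 3578.819 → ⌈·⌉ = 3579
j=9: r + 8k = 4029.519 → ⌈·⌉ = 4030
j=10: r + 9k = 4480.219 → ⌈·⌉ = 4481

424, 875, 1326, 1777, 2227, 2678, 3129, 3579, 4030, 4481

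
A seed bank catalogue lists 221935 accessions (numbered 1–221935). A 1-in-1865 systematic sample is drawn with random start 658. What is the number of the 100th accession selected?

185293

k = 1865
100th selection = r + (100−1)·k = 658 + 99×1865 = 658 + 184635 = 185293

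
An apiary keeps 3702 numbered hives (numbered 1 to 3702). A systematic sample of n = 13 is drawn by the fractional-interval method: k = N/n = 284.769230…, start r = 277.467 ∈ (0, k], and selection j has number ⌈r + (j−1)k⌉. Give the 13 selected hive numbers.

j=1: r + 0k = 277.467 → ⌈·⌉ = 278
j=2: r + 1k = 562.236230… → ⌈·⌉ = 563
j=3: r + 2k = 847.005461… → ⌈·⌉ = 848
j=4: r + 3k = 1131.774692… → ⌈·⌉ = 1132
j=5: r + 4k = 1416.543923… → ⌈·⌉ = 1417
j=6: r + 5k = 1701.313153… → ⌈·⌉ = 1702
j=7: r + 6k = 1986.082384… → ⌈·⌉ = 1987
j=8: r + 7k = 2270.851615… → ⌈·⌉ = 2271
j=9: r + 8k = 2555.620846… → ⌈·⌉ = 2556
j=10: r + 9k = 2840.390076… → ⌈·⌉ = 2841
j=11: r + 10k = 3125.159307… → ⌈·⌉ = 3126
j=12: r + 11k = 3409.928538… → ⌈·⌉ = 3410
j=13: r + 12k = 3694.697769… → ⌈·⌉ = 3695

278, 563, 848, 1132, 1417, 1702, 1987, 2271, 2556, 2841, 3126, 3410, 3695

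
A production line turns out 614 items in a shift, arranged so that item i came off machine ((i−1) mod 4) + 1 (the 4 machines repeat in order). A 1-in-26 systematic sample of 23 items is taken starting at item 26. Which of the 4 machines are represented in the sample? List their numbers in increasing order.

2, 4

Consecutive selections differ by k = 26, so their machine numbers differ by 26 mod 4 = 2.
gcd(26, 4) = 2, so the sample visits 4/2 = 2 distinct residues mod 4.
Start 26 is machine 2; the machines hit are 2, 4.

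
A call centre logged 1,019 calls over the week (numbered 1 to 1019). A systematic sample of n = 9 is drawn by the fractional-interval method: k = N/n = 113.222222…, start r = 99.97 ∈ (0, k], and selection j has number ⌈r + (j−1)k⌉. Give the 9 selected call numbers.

100, 214, 327, 440, 553, 667, 780, 893, 1006

j=1: r + 0k = 99.97 → ⌈·⌉ = 100
j=2: r + 1k = 213.192222… → ⌈·⌉ = 214
j=3: r + 2k = 326.414444… → ⌈·⌉ = 327
j=4: r + 3k = 439.636666… → ⌈·⌉ = 440
j=5: r + 4k = 552.858888… → ⌈·⌉ = 553
j=6: r + 5k = 666.081111… → ⌈·⌉ = 667
j=7: r + 6k = 779.303333… → ⌈·⌉ = 780
j=8: r + 7k = 892.525555… → ⌈·⌉ = 893
j=9: r + 8k = 1005.747777… → ⌈·⌉ = 1006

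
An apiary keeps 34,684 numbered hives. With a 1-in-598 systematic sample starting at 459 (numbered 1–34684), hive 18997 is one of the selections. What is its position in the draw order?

32

k = 598
position = (18997 − 459)/598 + 1 = 18538/598 + 1 = 31 + 1 = 32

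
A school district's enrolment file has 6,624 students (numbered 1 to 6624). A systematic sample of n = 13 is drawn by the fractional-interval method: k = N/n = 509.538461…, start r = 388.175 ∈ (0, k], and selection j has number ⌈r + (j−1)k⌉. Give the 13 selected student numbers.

j=1: r + 0k = 388.175 → ⌈·⌉ = 389
j=2: r + 1k = 897.713461… → ⌈·⌉ = 898
j=3: r + 2k = 1407.251923… → ⌈·⌉ = 1408
j=4: r + 3k = 1916.790384… → ⌈·⌉ = 1917
j=5: r + 4k = 2426.328846… → ⌈·⌉ = 2427
j=6: r + 5k = 2935.867307… → ⌈·⌉ = 2936
j=7: r + 6k = 3445.405769… → ⌈·⌉ = 3446
j=8: r + 7k = 3954.944230… → ⌈·⌉ = 3955
j=9: r + 8k = 4464.482692… → ⌈·⌉ = 4465
j=10: r + 9k = 4974.021153… → ⌈·⌉ = 4975
j=11: r + 10k = 5483.559615… → ⌈·⌉ = 5484
j=12: r + 11k = 5993.098076… → ⌈·⌉ = 5994
j=13: r + 12k = 6502.636538… → ⌈·⌉ = 6503

389, 898, 1408, 1917, 2427, 2936, 3446, 3955, 4465, 4975, 5484, 5994, 6503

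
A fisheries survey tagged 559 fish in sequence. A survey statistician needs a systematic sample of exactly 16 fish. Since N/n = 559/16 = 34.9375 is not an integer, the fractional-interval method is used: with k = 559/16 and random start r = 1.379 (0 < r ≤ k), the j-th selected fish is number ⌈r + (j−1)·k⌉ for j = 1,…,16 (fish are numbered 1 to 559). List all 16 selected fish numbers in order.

2, 37, 72, 107, 142, 177, 212, 246, 281, 316, 351, 386, 421, 456, 491, 526

j=1: r + 0k = 1.379 → ⌈·⌉ = 2
j=2: r + 1k = 36.3165 → ⌈·⌉ = 37
j=3: r + 2k = 71.254 → ⌈·⌉ = 72
j=4: r + 3k = 106.1915 → ⌈·⌉ = 107
j=5: r + 4k = 141.129 → ⌈·⌉ = 142
j=6: r + 5k = 176.0665 → ⌈·⌉ = 177
j=7: r + 6k = 211.004 → ⌈·⌉ = 212
j=8: r + 7k = 245.9415 → ⌈·⌉ = 246
j=9: r + 8k = 280.879 → ⌈·⌉ = 281
j=10: r + 9k = 315.8165 → ⌈·⌉ = 316
j=11: r + 10k = 350.754 → ⌈·⌉ = 351
j=12: r + 11k = 385.6915 → ⌈·⌉ = 386
j=13: r + 12k = 420.629 → ⌈·⌉ = 421
j=14: r + 13k = 455.5665 → ⌈·⌉ = 456
j=15: r + 14k = 490.504 → ⌈·⌉ = 491
j=16: r + 15k = 525.4415 → ⌈·⌉ = 526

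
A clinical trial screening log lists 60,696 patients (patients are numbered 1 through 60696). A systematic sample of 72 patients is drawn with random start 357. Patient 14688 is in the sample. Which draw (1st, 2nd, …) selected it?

18

k = 60696/72 = 843
position = (14688 − 357)/843 + 1 = 14331/843 + 1 = 17 + 1 = 18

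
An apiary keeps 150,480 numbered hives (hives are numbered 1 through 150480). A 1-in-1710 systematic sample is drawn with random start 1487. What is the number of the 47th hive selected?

k = 1710
47th selection = r + (47−1)·k = 1487 + 46×1710 = 1487 + 78660 = 80147

80147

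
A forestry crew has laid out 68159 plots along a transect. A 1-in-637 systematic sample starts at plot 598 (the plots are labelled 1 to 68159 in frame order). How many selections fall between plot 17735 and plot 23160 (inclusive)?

k = 637
First selection ≥ 17735: 598 + ⌈(17735−598)/637⌉·637 = 598 + 27×637 = 17797
Last selection ≤ 23160: 598 + ⌊(23160−598)/637⌋·637 = 598 + 35×637 = 22893
Count = 35 − 27 + 1 = 9

9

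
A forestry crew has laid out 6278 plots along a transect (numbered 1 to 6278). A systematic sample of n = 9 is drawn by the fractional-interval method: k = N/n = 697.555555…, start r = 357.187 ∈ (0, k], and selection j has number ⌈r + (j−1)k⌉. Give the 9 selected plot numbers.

j=1: r + 0k = 357.187 → ⌈·⌉ = 358
j=2: r + 1k = 1054.742555… → ⌈·⌉ = 1055
j=3: r + 2k = 1752.298111… → ⌈·⌉ = 1753
j=4: r + 3k = 2449.853666… → ⌈·⌉ = 2450
j=5: r + 4k = 3147.409222… → ⌈·⌉ = 3148
j=6: r + 5k = 3844.964777… → ⌈·⌉ = 3845
j=7: r + 6k = 4542.520333… → ⌈·⌉ = 4543
j=8: r + 7k = 5240.075888… → ⌈·⌉ = 5241
j=9: r + 8k = 5937.631444… → ⌈·⌉ = 5938

358, 1055, 1753, 2450, 3148, 3845, 4543, 5241, 5938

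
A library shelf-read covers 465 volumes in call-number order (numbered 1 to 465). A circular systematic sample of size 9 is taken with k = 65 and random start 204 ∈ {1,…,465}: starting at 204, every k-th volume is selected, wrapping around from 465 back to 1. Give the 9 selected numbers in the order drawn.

204, 269, 334, 399, 464, 64, 129, 194, 259

Selection 1: 204
Selection 2: 204 + 65 = 269
Selection 3: 269 + 65 = 334
Selection 4: 334 + 65 = 399
Selection 5: 399 + 65 = 464
Selection 6: 464 + 65 = 529 → 529 − 465 = 64
Selection 7: 64 + 65 = 129
Selection 8: 129 + 65 = 194
Selection 9: 194 + 65 = 259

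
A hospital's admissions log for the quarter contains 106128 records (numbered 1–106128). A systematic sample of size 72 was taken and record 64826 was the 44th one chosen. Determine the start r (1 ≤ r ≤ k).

1444

k = 106128/72 = 1474
r = 64826 − (44−1)×1474 = 64826 − 63382 = 1444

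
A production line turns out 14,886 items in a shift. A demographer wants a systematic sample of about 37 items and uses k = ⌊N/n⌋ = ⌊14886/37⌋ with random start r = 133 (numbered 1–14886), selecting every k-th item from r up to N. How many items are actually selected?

k = ⌊14886/37⌋ = 402
Achieved size = ⌊(14886 − 133)/402⌋ + 1 = ⌊14753/402⌋ + 1 = 36 + 1 = 37
(last selection: 133 + 36×402 = 14605 ≤ 14886; next would be 15007 > 14886)

37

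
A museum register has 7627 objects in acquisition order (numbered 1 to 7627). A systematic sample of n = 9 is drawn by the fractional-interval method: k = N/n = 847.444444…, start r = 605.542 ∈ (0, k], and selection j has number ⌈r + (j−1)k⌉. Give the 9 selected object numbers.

606, 1453, 2301, 3148, 3996, 4843, 5691, 6538, 7386

j=1: r + 0k = 605.542 → ⌈·⌉ = 606
j=2: r + 1k = 1452.986444… → ⌈·⌉ = 1453
j=3: r + 2k = 2300.430888… → ⌈·⌉ = 2301
j=4: r + 3k = 3147.875333… → ⌈·⌉ = 3148
j=5: r + 4k = 3995.319777… → ⌈·⌉ = 3996
j=6: r + 5k = 4842.764222… → ⌈·⌉ = 4843
j=7: r + 6k = 5690.208666… → ⌈·⌉ = 5691
j=8: r + 7k = 6537.653111… → ⌈·⌉ = 6538
j=9: r + 8k = 7385.097555… → ⌈·⌉ = 7386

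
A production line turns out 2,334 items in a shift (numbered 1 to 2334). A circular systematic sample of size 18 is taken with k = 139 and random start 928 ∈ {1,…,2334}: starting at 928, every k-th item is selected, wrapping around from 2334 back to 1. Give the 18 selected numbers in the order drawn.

928, 1067, 1206, 1345, 1484, 1623, 1762, 1901, 2040, 2179, 2318, 123, 262, 401, 540, 679, 818, 957

Selection 1: 928
Selection 2: 928 + 139 = 1067
Selection 3: 1067 + 139 = 1206
Selection 4: 1206 + 139 = 1345
Selection 5: 1345 + 139 = 1484
Selection 6: 1484 + 139 = 1623
Selection 7: 1623 + 139 = 1762
Selection 8: 1762 + 139 = 1901
Selection 9: 1901 + 139 = 2040
Selection 10: 2040 + 139 = 2179
Selection 11: 2179 + 139 = 2318
Selection 12: 2318 + 139 = 2457 → 2457 − 2334 = 123
Selection 13: 123 + 139 = 262
Selection 14: 262 + 139 = 401
Selection 15: 401 + 139 = 540
Selection 16: 540 + 139 = 679
Selection 17: 679 + 139 = 818
Selection 18: 818 + 139 = 957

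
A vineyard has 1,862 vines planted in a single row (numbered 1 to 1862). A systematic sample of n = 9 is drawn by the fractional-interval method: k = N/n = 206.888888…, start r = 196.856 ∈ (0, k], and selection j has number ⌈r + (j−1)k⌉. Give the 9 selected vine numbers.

j=1: r + 0k = 196.856 → ⌈·⌉ = 197
j=2: r + 1k = 403.744888… → ⌈·⌉ = 404
j=3: r + 2k = 610.633777… → ⌈·⌉ = 611
j=4: r + 3k = 817.522666… → ⌈·⌉ = 818
j=5: r + 4k = 1024.411555… → ⌈·⌉ = 1025
j=6: r + 5k = 1231.300444… → ⌈·⌉ = 1232
j=7: r + 6k = 1438.189333… → ⌈·⌉ = 1439
j=8: r + 7k = 1645.078222… → ⌈·⌉ = 1646
j=9: r + 8k = 1851.967111… → ⌈·⌉ = 1852

197, 404, 611, 818, 1025, 1232, 1439, 1646, 1852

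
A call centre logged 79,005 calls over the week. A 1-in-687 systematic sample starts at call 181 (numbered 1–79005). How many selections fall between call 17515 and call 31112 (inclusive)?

20

k = 687
First selection ≥ 17515: 181 + ⌈(17515−181)/687⌉·687 = 181 + 26×687 = 18043
Last selection ≤ 31112: 181 + ⌊(31112−181)/687⌋·687 = 181 + 45×687 = 31096
Count = 45 − 26 + 1 = 20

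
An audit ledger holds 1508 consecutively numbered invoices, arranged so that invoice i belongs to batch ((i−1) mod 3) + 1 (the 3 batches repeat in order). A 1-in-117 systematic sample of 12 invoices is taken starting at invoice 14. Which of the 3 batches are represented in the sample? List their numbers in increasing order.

2

Consecutive selections differ by k = 117, so their batch numbers differ by 117 mod 3 = 0.
gcd(117, 3) = 3, so the sample visits 3/3 = 1 distinct residues mod 3.
Start 14 is batch 2; the batches hit are 2.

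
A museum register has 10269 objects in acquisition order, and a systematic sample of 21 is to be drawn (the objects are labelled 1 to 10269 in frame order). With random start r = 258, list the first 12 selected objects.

258, 747, 1236, 1725, 2214, 2703, 3192, 3681, 4170, 4659, 5148, 5637

k = N/n = 10269/21 = 489
object 1: 258
object 2: 258 + 489 = 747
object 3: 747 + 489 = 1236
object 4: 1236 + 489 = 1725
object 5: 1725 + 489 = 2214
object 6: 2214 + 489 = 2703
object 7: 2703 + 489 = 3192
object 8: 3192 + 489 = 3681
object 9: 3681 + 489 = 4170
object 10: 4170 + 489 = 4659
object 11: 4659 + 489 = 5148
object 12: 5148 + 489 = 5637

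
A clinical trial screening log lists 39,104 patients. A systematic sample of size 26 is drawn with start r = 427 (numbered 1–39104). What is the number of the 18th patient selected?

k = 39104/26 = 1504
18th selection = r + (18−1)·k = 427 + 17×1504 = 427 + 25568 = 25995

25995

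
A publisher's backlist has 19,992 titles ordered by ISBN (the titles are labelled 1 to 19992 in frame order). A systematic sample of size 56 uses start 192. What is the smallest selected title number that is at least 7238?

7332

k = 19992/56 = 357
Steps past start: ⌈(7238 − 192)/357⌉ = ⌈7046/357⌉ = 20
Selected title: 192 + 20×357 = 7332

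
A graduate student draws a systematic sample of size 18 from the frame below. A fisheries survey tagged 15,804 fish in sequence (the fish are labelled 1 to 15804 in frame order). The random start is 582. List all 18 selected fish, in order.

k = N/n = 15804/18 = 878
fish 1: 582
fish 2: 582 + 878 = 1460
fish 3: 1460 + 878 = 2338
fish 4: 2338 + 878 = 3216
fish 5: 3216 + 878 = 4094
fish 6: 4094 + 878 = 4972
fish 7: 4972 + 878 = 5850
fish 8: 5850 + 878 = 6728
fish 9: 6728 + 878 = 7606
fish 10: 7606 + 878 = 8484
fish 11: 8484 + 878 = 9362
fish 12: 9362 + 878 = 10240
fish 13: 10240 + 878 = 11118
fish 14: 11118 + 878 = 11996
fish 15: 11996 + 878 = 12874
fish 16: 12874 + 878 = 13752
fish 17: 13752 + 878 = 14630
fish 18: 14630 + 878 = 15508

582, 1460, 2338, 3216, 4094, 4972, 5850, 6728, 7606, 8484, 9362, 10240, 11118, 11996, 12874, 13752, 14630, 15508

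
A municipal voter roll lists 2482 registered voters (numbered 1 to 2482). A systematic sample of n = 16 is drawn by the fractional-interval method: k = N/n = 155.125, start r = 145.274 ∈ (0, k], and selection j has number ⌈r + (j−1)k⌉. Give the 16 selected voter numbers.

146, 301, 456, 611, 766, 921, 1077, 1232, 1387, 1542, 1697, 1852, 2007, 2162, 2318, 2473

j=1: r + 0k = 145.274 → ⌈·⌉ = 146
j=2: r + 1k = 300.399 → ⌈·⌉ = 301
j=3: r + 2k = 455.524 → ⌈·⌉ = 456
j=4: r + 3k = 610.649 → ⌈·⌉ = 611
j=5: r + 4k = 765.774 → ⌈·⌉ = 766
j=6: r + 5k = 920.899 → ⌈·⌉ = 921
j=7: r + 6k = 1076.024 → ⌈·⌉ = 1077
j=8: r + 7k = 1231.149 → ⌈·⌉ = 1232
j=9: r + 8k = 1386.274 → ⌈·⌉ = 1387
j=10: r + 9k = 1541.399 → ⌈·⌉ = 1542
j=11: r + 10k = 1696.524 → ⌈·⌉ = 1697
j=12: r + 11k = 1851.649 → ⌈·⌉ = 1852
j=13: r + 12k = 2006.774 → ⌈·⌉ = 2007
j=14: r + 13k = 2161.899 → ⌈·⌉ = 2162
j=15: r + 14k = 2317.024 → ⌈·⌉ = 2318
j=16: r + 15k = 2472.149 → ⌈·⌉ = 2473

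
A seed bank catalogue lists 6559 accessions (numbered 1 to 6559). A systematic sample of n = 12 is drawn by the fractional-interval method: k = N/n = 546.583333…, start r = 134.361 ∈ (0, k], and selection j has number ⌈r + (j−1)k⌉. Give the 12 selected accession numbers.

135, 681, 1228, 1775, 2321, 2868, 3414, 3961, 4508, 5054, 5601, 6147

j=1: r + 0k = 134.361 → ⌈·⌉ = 135
j=2: r + 1k = 680.944333… → ⌈·⌉ = 681
j=3: r + 2k = 1227.527666… → ⌈·⌉ = 1228
j=4: r + 3k = 1774.111 → ⌈·⌉ = 1775
j=5: r + 4k = 2320.694333… → ⌈·⌉ = 2321
j=6: r + 5k = 2867.277666… → ⌈·⌉ = 2868
j=7: r + 6k = 3413.861 → ⌈·⌉ = 3414
j=8: r + 7k = 3960.444333… → ⌈·⌉ = 3961
j=9: r + 8k = 4507.027666… → ⌈·⌉ = 4508
j=10: r + 9k = 5053.611 → ⌈·⌉ = 5054
j=11: r + 10k = 5600.194333… → ⌈·⌉ = 5601
j=12: r + 11k = 6146.777666… → ⌈·⌉ = 6147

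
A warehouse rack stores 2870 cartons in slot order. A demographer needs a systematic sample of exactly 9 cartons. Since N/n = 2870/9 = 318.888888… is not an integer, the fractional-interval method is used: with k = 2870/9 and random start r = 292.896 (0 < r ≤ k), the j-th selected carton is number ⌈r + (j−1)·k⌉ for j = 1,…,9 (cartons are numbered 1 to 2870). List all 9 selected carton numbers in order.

293, 612, 931, 1250, 1569, 1888, 2207, 2526, 2845

j=1: r + 0k = 292.896 → ⌈·⌉ = 293
j=2: r + 1k = 611.784888… → ⌈·⌉ = 612
j=3: r + 2k = 930.673777… → ⌈·⌉ = 931
j=4: r + 3k = 1249.562666… → ⌈·⌉ = 1250
j=5: r + 4k = 1568.451555… → ⌈·⌉ = 1569
j=6: r + 5k = 1887.340444… → ⌈·⌉ = 1888
j=7: r + 6k = 2206.229333… → ⌈·⌉ = 2207
j=8: r + 7k = 2525.118222… → ⌈·⌉ = 2526
j=9: r + 8k = 2844.007111… → ⌈·⌉ = 2845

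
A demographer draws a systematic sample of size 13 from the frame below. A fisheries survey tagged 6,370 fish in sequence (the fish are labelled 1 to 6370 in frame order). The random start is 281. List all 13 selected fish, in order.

281, 771, 1261, 1751, 2241, 2731, 3221, 3711, 4201, 4691, 5181, 5671, 6161

k = N/n = 6370/13 = 490
fish 1: 281
fish 2: 281 + 490 = 771
fish 3: 771 + 490 = 1261
fish 4: 1261 + 490 = 1751
fish 5: 1751 + 490 = 2241
fish 6: 2241 + 490 = 2731
fish 7: 2731 + 490 = 3221
fish 8: 3221 + 490 = 3711
fish 9: 3711 + 490 = 4201
fish 10: 4201 + 490 = 4691
fish 11: 4691 + 490 = 5181
fish 12: 5181 + 490 = 5671
fish 13: 5671 + 490 = 6161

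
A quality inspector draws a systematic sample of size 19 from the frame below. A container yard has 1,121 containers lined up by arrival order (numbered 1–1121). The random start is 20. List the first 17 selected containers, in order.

k = N/n = 1121/19 = 59
container 1: 20
container 2: 20 + 59 = 79
container 3: 79 + 59 = 138
container 4: 138 + 59 = 197
container 5: 197 + 59 = 256
container 6: 256 + 59 = 315
container 7: 315 + 59 = 374
container 8: 374 + 59 = 433
container 9: 433 + 59 = 492
container 10: 492 + 59 = 551
container 11: 551 + 59 = 610
container 12: 610 + 59 = 669
container 13: 669 + 59 = 728
container 14: 728 + 59 = 787
container 15: 787 + 59 = 846
container 16: 846 + 59 = 905
container 17: 905 + 59 = 964

20, 79, 138, 197, 256, 315, 374, 433, 492, 551, 610, 669, 728, 787, 846, 905, 964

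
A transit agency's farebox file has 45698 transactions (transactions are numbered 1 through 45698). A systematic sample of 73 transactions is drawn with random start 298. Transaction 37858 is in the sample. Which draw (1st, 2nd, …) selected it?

k = 45698/73 = 626
position = (37858 − 298)/626 + 1 = 37560/626 + 1 = 60 + 1 = 61

61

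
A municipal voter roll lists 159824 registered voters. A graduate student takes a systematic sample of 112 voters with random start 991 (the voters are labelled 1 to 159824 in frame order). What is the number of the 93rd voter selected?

132275

k = 159824/112 = 1427
93rd selection = r + (93−1)·k = 991 + 92×1427 = 991 + 131284 = 132275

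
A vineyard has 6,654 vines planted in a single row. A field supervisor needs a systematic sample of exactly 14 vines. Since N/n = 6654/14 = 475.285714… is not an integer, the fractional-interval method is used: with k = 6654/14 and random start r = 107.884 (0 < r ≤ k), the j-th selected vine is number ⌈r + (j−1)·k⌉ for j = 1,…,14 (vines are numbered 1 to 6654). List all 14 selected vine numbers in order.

j=1: r + 0k = 107.884 → ⌈·⌉ = 108
j=2: r + 1k = 583.169714… → ⌈·⌉ = 584
j=3: r + 2k = 1058.455428… → ⌈·⌉ = 1059
j=4: r + 3k = 1533.741142… → ⌈·⌉ = 1534
j=5: r + 4k = 2009.026857… → ⌈·⌉ = 2010
j=6: r + 5k = 2484.312571… → ⌈·⌉ = 2485
j=7: r + 6k = 2959.598285… → ⌈·⌉ = 2960
j=8: r + 7k = 3434.884 → ⌈·⌉ = 3435
j=9: r + 8k = 3910.169714… → ⌈·⌉ = 3911
j=10: r + 9k = 4385.455428… → ⌈·⌉ = 4386
j=11: r + 10k = 4860.741142… → ⌈·⌉ = 4861
j=12: r + 11k = 5336.026857… → ⌈·⌉ = 5337
j=13: r + 12k = 5811.312571… → ⌈·⌉ = 5812
j=14: r + 13k = 6286.598285… → ⌈·⌉ = 6287

108, 584, 1059, 1534, 2010, 2485, 2960, 3435, 3911, 4386, 4861, 5337, 5812, 6287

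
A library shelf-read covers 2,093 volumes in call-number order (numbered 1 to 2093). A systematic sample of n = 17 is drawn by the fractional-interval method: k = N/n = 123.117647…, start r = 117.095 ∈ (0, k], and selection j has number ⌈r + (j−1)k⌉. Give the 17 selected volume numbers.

118, 241, 364, 487, 610, 733, 856, 979, 1103, 1226, 1349, 1472, 1595, 1718, 1841, 1964, 2087

j=1: r + 0k = 117.095 → ⌈·⌉ = 118
j=2: r + 1k = 240.212647… → ⌈·⌉ = 241
j=3: r + 2k = 363.330294… → ⌈·⌉ = 364
j=4: r + 3k = 486.447941… → ⌈·⌉ = 487
j=5: r + 4k = 609.565588… → ⌈·⌉ = 610
j=6: r + 5k = 732.683235… → ⌈·⌉ = 733
j=7: r + 6k = 855.800882… → ⌈·⌉ = 856
j=8: r + 7k = 978.918529… → ⌈·⌉ = 979
j=9: r + 8k = 1102.036176… → ⌈·⌉ = 1103
j=10: r + 9k = 1225.153823… → ⌈·⌉ = 1226
j=11: r + 10k = 1348.271470… → ⌈·⌉ = 1349
j=12: r + 11k = 1471.389117… → ⌈·⌉ = 1472
j=13: r + 12k = 1594.506764… → ⌈·⌉ = 1595
j=14: r + 13k = 1717.624411… → ⌈·⌉ = 1718
j=15: r + 14k = 1840.742058… → ⌈·⌉ = 1841
j=16: r + 15k = 1963.859705… → ⌈·⌉ = 1964
j=17: r + 16k = 2086.977352… → ⌈·⌉ = 2087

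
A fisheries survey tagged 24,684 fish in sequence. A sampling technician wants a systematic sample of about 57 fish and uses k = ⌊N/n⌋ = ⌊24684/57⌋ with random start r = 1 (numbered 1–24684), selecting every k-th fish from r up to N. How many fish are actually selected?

58

k = ⌊24684/57⌋ = 433
Achieved size = ⌊(24684 − 1)/433⌋ + 1 = ⌊24683/433⌋ + 1 = 57 + 1 = 58
(last selection: 1 + 57×433 = 24682 ≤ 24684; next would be 25115 > 24684)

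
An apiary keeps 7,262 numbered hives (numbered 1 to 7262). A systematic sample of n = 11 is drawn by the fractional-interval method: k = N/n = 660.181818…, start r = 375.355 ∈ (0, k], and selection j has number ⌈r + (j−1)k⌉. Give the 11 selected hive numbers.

j=1: r + 0k = 375.355 → ⌈·⌉ = 376
j=2: r + 1k = 1035.536818… → ⌈·⌉ = 1036
j=3: r + 2k = 1695.718636… → ⌈·⌉ = 1696
j=4: r + 3k = 2355.900454… → ⌈·⌉ = 2356
j=5: r + 4k = 3016.082272… → ⌈·⌉ = 3017
j=6: r + 5k = 3676.264090… → ⌈·⌉ = 3677
j=7: r + 6k = 4336.445909… → ⌈·⌉ = 4337
j=8: r + 7k = 4996.627727… → ⌈·⌉ = 4997
j=9: r + 8k = 5656.809545… → ⌈·⌉ = 5657
j=10: r + 9k = 6316.991363… → ⌈·⌉ = 6317
j=11: r + 10k = 6977.173181… → ⌈·⌉ = 6978

376, 1036, 1696, 2356, 3017, 3677, 4337, 4997, 5657, 6317, 6978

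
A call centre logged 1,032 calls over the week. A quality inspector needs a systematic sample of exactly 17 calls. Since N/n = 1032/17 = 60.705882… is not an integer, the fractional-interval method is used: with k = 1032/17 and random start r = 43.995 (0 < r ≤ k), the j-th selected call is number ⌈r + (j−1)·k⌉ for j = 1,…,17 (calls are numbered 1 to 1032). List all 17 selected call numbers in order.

44, 105, 166, 227, 287, 348, 409, 469, 530, 591, 652, 712, 773, 834, 894, 955, 1016

j=1: r + 0k = 43.995 → ⌈·⌉ = 44
j=2: r + 1k = 104.700882… → ⌈·⌉ = 105
j=3: r + 2k = 165.406764… → ⌈·⌉ = 166
j=4: r + 3k = 226.112647… → ⌈·⌉ = 227
j=5: r + 4k = 286.818529… → ⌈·⌉ = 287
j=6: r + 5k = 347.524411… → ⌈·⌉ = 348
j=7: r + 6k = 408.230294… → ⌈·⌉ = 409
j=8: r + 7k = 468.936176… → ⌈·⌉ = 469
j=9: r + 8k = 529.642058… → ⌈·⌉ = 530
j=10: r + 9k = 590.347941… → ⌈·⌉ = 591
j=11: r + 10k = 651.053823… → ⌈·⌉ = 652
j=12: r + 11k = 711.759705… → ⌈·⌉ = 712
j=13: r + 12k = 772.465588… → ⌈·⌉ = 773
j=14: r + 13k = 833.171470… → ⌈·⌉ = 834
j=15: r + 14k = 893.877352… → ⌈·⌉ = 894
j=16: r + 15k = 954.583235… → ⌈·⌉ = 955
j=17: r + 16k = 1015.289117… → ⌈·⌉ = 1016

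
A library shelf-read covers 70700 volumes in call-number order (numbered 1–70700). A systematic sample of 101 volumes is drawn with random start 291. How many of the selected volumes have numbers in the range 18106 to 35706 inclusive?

k = 70700/101 = 700
First selection ≥ 18106: 291 + ⌈(18106−291)/700⌉·700 = 291 + 26×700 = 18491
Last selection ≤ 35706: 291 + ⌊(35706−291)/700⌋·700 = 291 + 50×700 = 35291
Count = 50 − 26 + 1 = 25

25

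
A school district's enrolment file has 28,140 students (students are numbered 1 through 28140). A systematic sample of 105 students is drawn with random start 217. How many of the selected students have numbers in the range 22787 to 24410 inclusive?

6

k = 28140/105 = 268
First selection ≥ 22787: 217 + ⌈(22787−217)/268⌉·268 = 217 + 85×268 = 22997
Last selection ≤ 24410: 217 + ⌊(24410−217)/268⌋·268 = 217 + 90×268 = 24337
Count = 90 − 85 + 1 = 6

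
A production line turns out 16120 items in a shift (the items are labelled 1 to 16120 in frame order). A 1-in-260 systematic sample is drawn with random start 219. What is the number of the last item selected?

k = 260
62nd selection = r + (62−1)·k = 219 + 61×260 = 219 + 15860 = 16079

16079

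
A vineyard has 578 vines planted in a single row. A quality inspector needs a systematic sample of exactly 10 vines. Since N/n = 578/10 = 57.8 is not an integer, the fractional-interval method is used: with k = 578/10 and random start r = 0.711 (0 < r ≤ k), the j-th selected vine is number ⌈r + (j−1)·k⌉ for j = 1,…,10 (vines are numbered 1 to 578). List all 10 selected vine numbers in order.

1, 59, 117, 175, 232, 290, 348, 406, 464, 521

j=1: r + 0k = 0.711 → ⌈·⌉ = 1
j=2: r + 1k = 58.511 → ⌈·⌉ = 59
j=3: r + 2k = 116.311 → ⌈·⌉ = 117
j=4: r + 3k = 174.111 → ⌈·⌉ = 175
j=5: r + 4k = 231.911 → ⌈·⌉ = 232
j=6: r + 5k = 289.711 → ⌈·⌉ = 290
j=7: r + 6k = 347.511 → ⌈·⌉ = 348
j=8: r + 7k = 405.311 → ⌈·⌉ = 406
j=9: r + 8k = 463.111 → ⌈·⌉ = 464
j=10: r + 9k = 520.911 → ⌈·⌉ = 521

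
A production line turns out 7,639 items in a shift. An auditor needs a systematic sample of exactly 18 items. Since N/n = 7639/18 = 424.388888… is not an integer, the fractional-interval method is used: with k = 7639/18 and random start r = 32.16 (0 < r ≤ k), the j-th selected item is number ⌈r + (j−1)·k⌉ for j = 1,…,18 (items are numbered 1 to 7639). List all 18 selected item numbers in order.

j=1: r + 0k = 32.16 → ⌈·⌉ = 33
j=2: r + 1k = 456.548888… → ⌈·⌉ = 457
j=3: r + 2k = 880.937777… → ⌈·⌉ = 881
j=4: r + 3k = 1305.326666… → ⌈·⌉ = 1306
j=5: r + 4k = 1729.715555… → ⌈·⌉ = 1730
j=6: r + 5k = 2154.104444… → ⌈·⌉ = 2155
j=7: r + 6k = 2578.493333… → ⌈·⌉ = 2579
j=8: r + 7k = 3002.882222… → ⌈·⌉ = 3003
j=9: r + 8k = 3427.271111… → ⌈·⌉ = 3428
j=10: r + 9k = 3851.66 → ⌈·⌉ = 3852
j=11: r + 10k = 4276.048888… → ⌈·⌉ = 4277
j=12: r + 11k = 4700.437777… → ⌈·⌉ = 4701
j=13: r + 12k = 5124.826666… → ⌈·⌉ = 5125
j=14: r + 13k = 5549.215555… → ⌈·⌉ = 5550
j=15: r + 14k = 5973.604444… → ⌈·⌉ = 5974
j=16: r + 15k = 6397.993333… → ⌈·⌉ = 6398
j=17: r + 16k = 6822.382222… → ⌈·⌉ = 6823
j=18: r + 17k = 7246.771111… → ⌈·⌉ = 7247

33, 457, 881, 1306, 1730, 2155, 2579, 3003, 3428, 3852, 4277, 4701, 5125, 5550, 5974, 6398, 6823, 7247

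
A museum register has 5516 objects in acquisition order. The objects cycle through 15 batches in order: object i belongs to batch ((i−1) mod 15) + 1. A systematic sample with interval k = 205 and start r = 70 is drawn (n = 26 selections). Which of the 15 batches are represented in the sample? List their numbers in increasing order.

Consecutive selections differ by k = 205, so their batch numbers differ by 205 mod 15 = 10.
gcd(205, 15) = 5, so the sample visits 15/5 = 3 distinct residues mod 15.
Start 70 is batch 10; the batches hit are 5, 10, 15.

5, 10, 15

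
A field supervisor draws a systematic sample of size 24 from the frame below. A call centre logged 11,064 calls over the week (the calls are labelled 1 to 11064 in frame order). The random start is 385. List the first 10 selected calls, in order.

385, 846, 1307, 1768, 2229, 2690, 3151, 3612, 4073, 4534

k = N/n = 11064/24 = 461
call 1: 385
call 2: 385 + 461 = 846
call 3: 846 + 461 = 1307
call 4: 1307 + 461 = 1768
call 5: 1768 + 461 = 2229
call 6: 2229 + 461 = 2690
call 7: 2690 + 461 = 3151
call 8: 3151 + 461 = 3612
call 9: 3612 + 461 = 4073
call 10: 4073 + 461 = 4534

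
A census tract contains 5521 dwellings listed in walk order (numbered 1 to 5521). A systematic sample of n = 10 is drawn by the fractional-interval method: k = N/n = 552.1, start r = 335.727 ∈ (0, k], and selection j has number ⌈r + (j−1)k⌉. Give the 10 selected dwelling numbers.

j=1: r + 0k = 335.727 → ⌈·⌉ = 336
j=2: r + 1k = 887.827 → ⌈·⌉ = 888
j=3: r + 2k = 1439.927 → ⌈·⌉ = 1440
j=4: r + 3k = 1992.027 → ⌈·⌉ = 1993
j=5: r + 4k = 2544.127 → ⌈·⌉ = 2545
j=6: r + 5k = 3096.227 → ⌈·⌉ = 3097
j=7: r + 6k = 3648.327 → ⌈·⌉ = 3649
j=8: r + 7k = 4200.427 → ⌈·⌉ = 4201
j=9: r + 8k = 4752.527 → ⌈·⌉ = 4753
j=10: r + 9k = 5304.627 → ⌈·⌉ = 5305

336, 888, 1440, 1993, 2545, 3097, 3649, 4201, 4753, 5305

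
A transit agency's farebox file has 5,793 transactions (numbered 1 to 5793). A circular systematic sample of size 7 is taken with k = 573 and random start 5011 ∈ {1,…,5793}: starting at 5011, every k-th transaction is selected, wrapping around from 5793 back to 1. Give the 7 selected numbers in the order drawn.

5011, 5584, 364, 937, 1510, 2083, 2656

Selection 1: 5011
Selection 2: 5011 + 573 = 5584
Selection 3: 5584 + 573 = 6157 → 6157 − 5793 = 364
Selection 4: 364 + 573 = 937
Selection 5: 937 + 573 = 1510
Selection 6: 1510 + 573 = 2083
Selection 7: 2083 + 573 = 2656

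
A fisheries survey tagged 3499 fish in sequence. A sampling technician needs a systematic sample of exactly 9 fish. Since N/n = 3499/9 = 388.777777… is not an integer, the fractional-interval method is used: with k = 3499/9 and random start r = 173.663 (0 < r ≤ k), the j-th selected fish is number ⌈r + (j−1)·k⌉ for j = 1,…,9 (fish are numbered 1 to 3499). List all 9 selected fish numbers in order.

174, 563, 952, 1340, 1729, 2118, 2507, 2896, 3284

j=1: r + 0k = 173.663 → ⌈·⌉ = 174
j=2: r + 1k = 562.440777… → ⌈·⌉ = 563
j=3: r + 2k = 951.218555… → ⌈·⌉ = 952
j=4: r + 3k = 1339.996333… → ⌈·⌉ = 1340
j=5: r + 4k = 1728.774111… → ⌈·⌉ = 1729
j=6: r + 5k = 2117.551888… → ⌈·⌉ = 2118
j=7: r + 6k = 2506.329666… → ⌈·⌉ = 2507
j=8: r + 7k = 2895.107444… → ⌈·⌉ = 2896
j=9: r + 8k = 3283.885222… → ⌈·⌉ = 3284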